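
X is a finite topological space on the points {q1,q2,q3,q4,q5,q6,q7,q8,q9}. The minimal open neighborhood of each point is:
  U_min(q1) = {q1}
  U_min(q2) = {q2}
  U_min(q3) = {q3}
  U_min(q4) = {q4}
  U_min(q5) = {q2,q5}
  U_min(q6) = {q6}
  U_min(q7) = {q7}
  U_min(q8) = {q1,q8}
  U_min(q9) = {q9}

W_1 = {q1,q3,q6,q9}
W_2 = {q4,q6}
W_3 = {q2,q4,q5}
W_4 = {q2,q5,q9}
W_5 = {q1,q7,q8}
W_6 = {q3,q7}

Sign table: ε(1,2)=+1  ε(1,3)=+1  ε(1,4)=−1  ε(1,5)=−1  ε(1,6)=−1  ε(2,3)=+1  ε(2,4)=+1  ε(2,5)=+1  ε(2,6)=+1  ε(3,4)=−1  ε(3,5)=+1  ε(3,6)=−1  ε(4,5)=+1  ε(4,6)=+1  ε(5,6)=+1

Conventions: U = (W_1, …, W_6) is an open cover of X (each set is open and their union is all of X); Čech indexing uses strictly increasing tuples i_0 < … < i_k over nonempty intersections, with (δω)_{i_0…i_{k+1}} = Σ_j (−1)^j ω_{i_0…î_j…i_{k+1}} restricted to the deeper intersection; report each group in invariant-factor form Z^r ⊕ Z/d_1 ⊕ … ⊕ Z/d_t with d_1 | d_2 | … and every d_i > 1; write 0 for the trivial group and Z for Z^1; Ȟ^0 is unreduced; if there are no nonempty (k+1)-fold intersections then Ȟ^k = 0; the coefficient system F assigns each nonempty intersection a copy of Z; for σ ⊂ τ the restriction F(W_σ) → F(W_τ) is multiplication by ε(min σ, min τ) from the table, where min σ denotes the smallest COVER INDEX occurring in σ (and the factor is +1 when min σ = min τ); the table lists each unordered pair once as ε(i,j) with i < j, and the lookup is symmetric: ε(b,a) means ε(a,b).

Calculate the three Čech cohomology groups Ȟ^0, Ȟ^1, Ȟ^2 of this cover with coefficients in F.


nerve simplices:
  W12={q6} W14={q9} W15={q1} W16={q3} W23={q4} W34={q2,q5} W56={q7}
C dims 6,7; δ0: rk 5, SNF 1^5
degree 0: 6−5−0 = 1 → Ȟ^0 ≅ Z
degree 1: 7−0−5 = 2 → Ȟ^1 ≅ Z^2
degree 2: 0−0−0 = 0 → Ȟ^2 ≅ 0

Ȟ^0 ≅ Z, Ȟ^1 ≅ Z^2 and Ȟ^2 ≅ 0


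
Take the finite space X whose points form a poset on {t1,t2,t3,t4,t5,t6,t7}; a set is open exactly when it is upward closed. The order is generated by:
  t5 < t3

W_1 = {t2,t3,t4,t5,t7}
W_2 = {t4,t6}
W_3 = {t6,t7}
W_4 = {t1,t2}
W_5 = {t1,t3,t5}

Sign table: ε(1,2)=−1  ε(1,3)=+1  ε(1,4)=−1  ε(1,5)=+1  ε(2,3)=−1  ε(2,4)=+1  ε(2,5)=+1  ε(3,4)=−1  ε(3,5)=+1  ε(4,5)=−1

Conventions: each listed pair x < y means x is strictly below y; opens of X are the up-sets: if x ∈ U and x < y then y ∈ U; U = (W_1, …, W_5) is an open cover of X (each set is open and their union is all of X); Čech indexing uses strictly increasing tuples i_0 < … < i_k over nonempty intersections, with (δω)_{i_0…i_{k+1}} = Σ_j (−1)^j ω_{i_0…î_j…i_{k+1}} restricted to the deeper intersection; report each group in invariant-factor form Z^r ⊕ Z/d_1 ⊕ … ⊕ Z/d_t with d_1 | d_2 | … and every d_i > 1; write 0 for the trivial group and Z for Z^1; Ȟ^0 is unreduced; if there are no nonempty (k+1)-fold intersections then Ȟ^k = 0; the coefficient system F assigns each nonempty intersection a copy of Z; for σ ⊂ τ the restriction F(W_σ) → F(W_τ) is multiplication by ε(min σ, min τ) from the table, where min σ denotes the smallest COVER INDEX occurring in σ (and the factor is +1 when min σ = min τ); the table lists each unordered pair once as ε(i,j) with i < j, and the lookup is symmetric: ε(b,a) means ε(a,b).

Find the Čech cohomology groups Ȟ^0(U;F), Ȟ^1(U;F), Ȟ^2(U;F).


nonempty intersections:
  W12={t4} W13={t7} W14={t2} W15={t3,t5} W23={t6} W45={t1}
C dims 5,6; δ0: rk 4, SNF 1^4
Ȟ^0: (5−4)−0=1 ⇒ Z
Ȟ^1: (6−0)−4=2 ⇒ Z^2
Ȟ^2: (0−0)−0=0 ⇒ 0

Ȟ^0 ≅ Z; Ȟ^1 ≅ Z^2; Ȟ^2 ≅ 0


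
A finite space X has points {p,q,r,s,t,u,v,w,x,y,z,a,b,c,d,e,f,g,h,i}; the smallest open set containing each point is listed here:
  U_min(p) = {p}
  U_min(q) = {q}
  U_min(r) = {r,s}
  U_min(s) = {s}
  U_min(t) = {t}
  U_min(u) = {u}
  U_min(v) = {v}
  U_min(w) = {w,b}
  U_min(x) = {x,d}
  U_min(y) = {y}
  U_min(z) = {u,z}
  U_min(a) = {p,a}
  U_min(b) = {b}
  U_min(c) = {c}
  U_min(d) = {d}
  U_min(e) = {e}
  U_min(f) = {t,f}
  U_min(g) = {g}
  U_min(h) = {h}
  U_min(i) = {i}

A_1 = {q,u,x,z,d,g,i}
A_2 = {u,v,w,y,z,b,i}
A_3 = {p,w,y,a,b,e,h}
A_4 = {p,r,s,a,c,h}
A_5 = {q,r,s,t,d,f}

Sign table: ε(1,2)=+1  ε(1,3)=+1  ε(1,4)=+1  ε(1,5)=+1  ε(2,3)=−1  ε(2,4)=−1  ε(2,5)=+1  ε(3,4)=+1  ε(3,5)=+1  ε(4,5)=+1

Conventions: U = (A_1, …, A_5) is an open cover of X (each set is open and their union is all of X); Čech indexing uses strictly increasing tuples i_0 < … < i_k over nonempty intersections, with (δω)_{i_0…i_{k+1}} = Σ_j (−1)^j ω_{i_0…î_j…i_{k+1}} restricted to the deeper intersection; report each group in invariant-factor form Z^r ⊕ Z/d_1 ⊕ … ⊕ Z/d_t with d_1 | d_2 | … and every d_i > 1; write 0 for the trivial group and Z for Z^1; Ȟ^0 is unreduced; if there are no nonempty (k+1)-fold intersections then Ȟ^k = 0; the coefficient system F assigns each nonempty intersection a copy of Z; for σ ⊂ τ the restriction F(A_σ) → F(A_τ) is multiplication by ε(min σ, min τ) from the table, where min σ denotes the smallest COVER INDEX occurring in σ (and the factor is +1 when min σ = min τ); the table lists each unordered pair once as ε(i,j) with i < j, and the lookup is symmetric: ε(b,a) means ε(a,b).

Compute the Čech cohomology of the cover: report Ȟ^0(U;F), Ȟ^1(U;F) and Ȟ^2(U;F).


nerve of the cover:
  A12={u,z,i} A15={q,d} A23={w,y,b} A34={p,a,h} A45={r,s}
C dims 5,5; δ0: rk 5, SNF 1^4·2
Ȟ^0 = (5 − 5) − 0 = 0, so Ȟ^0 ≅ 0
Ȟ^1 = (5 − 0) − 5 = 0 plus torsion [2], so Ȟ^1 ≅ Z/2
Ȟ^2 = (0 − 0) − 0 = 0, so Ȟ^2 ≅ 0

Ȟ^0 ≅ 0; Ȟ^1 ≅ Z/2; Ȟ^2 ≅ 0


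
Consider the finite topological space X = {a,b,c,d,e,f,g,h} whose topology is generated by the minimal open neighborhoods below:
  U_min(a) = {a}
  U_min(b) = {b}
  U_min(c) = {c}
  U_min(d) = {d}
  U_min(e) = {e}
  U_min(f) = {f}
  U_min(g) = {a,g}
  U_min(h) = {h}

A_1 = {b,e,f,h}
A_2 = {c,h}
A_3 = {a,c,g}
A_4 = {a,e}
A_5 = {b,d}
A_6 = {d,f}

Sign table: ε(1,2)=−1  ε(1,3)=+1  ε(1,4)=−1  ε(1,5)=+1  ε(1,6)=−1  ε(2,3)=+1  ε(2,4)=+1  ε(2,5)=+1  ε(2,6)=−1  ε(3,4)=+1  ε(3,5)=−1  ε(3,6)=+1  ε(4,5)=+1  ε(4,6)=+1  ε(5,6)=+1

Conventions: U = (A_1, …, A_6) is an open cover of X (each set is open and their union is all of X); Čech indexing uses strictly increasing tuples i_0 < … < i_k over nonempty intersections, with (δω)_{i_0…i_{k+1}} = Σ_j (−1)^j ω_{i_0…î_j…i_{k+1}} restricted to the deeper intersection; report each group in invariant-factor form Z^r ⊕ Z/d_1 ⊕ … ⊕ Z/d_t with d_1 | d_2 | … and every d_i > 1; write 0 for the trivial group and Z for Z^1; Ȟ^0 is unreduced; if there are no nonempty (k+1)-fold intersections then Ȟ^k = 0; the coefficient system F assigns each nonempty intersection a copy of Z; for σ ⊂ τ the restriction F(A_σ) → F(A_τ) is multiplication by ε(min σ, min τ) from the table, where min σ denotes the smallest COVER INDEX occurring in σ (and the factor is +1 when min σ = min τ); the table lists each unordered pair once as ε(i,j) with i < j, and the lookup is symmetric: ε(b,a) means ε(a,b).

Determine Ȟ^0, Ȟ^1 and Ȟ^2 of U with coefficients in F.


nerve simplices:
  A12={h} A14={e} A15={b} A16={f} A23={c} A34={a} A56={d}
C dims 6,7; δ0: rk 6, SNF 1^5·2
degree 0: 6−6−0 = 0 → Ȟ^0 ≅ 0
degree 1: 7−0−6 = 1 plus torsion [2] → Ȟ^1 ≅ Z ⊕ Z/2
degree 2: 0−0−0 = 0 → Ȟ^2 ≅ 0

Ȟ^0 = 0; Ȟ^1 = Z ⊕ Z/2; Ȟ^2 = 0


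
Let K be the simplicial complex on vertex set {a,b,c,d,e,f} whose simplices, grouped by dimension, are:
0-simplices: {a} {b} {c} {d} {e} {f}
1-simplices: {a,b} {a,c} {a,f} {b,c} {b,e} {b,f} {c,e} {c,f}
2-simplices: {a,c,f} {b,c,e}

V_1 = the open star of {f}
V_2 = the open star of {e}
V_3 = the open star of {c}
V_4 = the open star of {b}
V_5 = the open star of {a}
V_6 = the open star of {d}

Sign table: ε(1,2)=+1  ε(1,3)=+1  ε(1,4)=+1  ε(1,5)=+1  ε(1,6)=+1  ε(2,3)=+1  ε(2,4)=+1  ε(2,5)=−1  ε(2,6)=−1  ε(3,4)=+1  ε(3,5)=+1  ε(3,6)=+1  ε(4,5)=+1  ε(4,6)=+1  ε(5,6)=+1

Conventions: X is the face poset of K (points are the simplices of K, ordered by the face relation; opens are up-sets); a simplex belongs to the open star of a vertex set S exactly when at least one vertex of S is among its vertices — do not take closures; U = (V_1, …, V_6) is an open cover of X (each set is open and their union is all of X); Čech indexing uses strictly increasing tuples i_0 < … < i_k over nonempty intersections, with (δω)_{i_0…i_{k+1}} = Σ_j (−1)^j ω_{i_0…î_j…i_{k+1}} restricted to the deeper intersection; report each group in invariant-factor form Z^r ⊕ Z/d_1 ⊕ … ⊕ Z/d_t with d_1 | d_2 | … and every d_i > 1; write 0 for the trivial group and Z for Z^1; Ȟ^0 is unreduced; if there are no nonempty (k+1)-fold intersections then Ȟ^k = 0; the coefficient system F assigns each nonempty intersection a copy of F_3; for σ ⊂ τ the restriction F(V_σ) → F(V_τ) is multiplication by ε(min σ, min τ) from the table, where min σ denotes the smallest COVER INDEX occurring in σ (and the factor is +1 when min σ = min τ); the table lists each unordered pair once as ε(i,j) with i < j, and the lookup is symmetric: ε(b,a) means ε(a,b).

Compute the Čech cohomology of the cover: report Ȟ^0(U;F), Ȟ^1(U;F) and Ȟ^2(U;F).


Ȟ^0(U;F) ≅ Z/3 ⊕ Z/3, Ȟ^1(U;F) ≅ Z/3 ⊕ Z/3 and Ȟ^2(U;F) ≅ 0

nonempty intersections:
  V1={{f},{a,f},{b,f},{c,f},{a,c,f}} V2={{e},{b,e},{c,e},{b,c,e}} V3={{c},{a,c},{b,c},{c,e},{c,f},{a,c,f},{b,c,e}} V4={{b},{a,b},{b,c},{b,e},{b,f},{b,c,e}} V5={{a},{a,b},{a,c},{a,f},{a,c,f}} V6={{d}}
  V13={{c,f},{a,c,f}} V14={{b,f}} V15={{a,f},{a,c,f}} V23={{c,e},{b,c,e}} V24={{b,e},{b,c,e}} V34={{b,c},{b,c,e}} V35={{a,c},{a,c,f}} V45={{a,b}}
  V135={{a,c,f}} V234={{b,c,e}}
C dims 6,8,2; δ0: rk_F3 4; δ1: rk_F3 2
Ȟ^0: (6−4)−0=2 ⇒ Z/3 ⊕ Z/3
Ȟ^1: (8−2)−4=2 ⇒ Z/3 ⊕ Z/3
Ȟ^2: (2−0)−2=0 ⇒ 0


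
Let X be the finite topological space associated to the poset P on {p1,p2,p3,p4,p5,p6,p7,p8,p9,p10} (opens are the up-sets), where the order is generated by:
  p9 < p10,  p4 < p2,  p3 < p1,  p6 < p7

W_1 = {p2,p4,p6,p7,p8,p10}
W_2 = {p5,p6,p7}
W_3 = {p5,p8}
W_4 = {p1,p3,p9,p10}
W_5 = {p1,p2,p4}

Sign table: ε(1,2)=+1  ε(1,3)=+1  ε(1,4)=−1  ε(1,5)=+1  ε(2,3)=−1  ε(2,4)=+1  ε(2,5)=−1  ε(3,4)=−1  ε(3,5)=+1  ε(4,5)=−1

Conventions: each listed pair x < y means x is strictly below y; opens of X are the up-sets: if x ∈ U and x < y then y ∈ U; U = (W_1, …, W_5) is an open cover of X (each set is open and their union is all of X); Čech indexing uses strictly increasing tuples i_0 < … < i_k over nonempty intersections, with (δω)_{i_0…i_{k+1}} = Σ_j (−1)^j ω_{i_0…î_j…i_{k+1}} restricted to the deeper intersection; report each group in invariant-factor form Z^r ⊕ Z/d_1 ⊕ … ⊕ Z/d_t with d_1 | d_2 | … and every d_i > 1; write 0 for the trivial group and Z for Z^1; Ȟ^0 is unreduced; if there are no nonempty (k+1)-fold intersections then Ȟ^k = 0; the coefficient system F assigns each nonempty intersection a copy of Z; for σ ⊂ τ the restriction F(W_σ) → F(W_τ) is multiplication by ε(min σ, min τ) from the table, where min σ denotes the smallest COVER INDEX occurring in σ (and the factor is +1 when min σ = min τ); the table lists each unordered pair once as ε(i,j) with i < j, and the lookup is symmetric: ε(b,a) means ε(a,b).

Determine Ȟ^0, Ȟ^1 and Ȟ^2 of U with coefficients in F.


Ȟ^0 ≅ 0, Ȟ^1 ≅ Z ⊕ Z/2 and Ȟ^2 ≅ 0

nerve simplices:
  W12={p6,p7} W13={p8} W14={p10} W15={p2,p4} W23={p5} W45={p1}
C dims 5,6; δ0: rk 5, SNF 1^4·2
degree 0: 5−5−0 = 0 → Ȟ^0 ≅ 0
degree 1: 6−0−5 = 1 plus torsion [2] → Ȟ^1 ≅ Z ⊕ Z/2
degree 2: 0−0−0 = 0 → Ȟ^2 ≅ 0


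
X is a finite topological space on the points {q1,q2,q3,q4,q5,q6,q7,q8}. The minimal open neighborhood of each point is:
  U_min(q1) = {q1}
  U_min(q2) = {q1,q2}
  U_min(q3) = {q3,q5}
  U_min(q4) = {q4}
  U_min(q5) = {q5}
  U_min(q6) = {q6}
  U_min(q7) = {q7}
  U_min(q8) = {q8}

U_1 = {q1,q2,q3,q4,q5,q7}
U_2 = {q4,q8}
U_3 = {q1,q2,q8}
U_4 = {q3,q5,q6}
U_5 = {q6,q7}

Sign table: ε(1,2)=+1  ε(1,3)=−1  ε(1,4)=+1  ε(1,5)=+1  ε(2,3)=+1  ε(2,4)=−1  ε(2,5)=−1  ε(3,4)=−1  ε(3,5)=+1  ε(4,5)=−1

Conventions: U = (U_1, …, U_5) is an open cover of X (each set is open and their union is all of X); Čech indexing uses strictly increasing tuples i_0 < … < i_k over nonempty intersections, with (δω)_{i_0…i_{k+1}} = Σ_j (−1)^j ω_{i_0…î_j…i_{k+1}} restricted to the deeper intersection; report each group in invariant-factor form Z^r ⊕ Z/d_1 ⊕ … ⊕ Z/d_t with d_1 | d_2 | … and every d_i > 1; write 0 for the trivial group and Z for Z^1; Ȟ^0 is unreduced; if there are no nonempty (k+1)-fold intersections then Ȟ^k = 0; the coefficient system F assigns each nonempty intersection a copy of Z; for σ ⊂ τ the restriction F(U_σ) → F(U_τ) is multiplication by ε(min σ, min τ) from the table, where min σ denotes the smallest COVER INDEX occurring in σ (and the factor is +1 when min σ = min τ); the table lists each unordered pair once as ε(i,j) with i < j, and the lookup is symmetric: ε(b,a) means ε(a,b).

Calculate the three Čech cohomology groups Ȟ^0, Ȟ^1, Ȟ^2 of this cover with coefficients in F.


intersection data:
  U12={q4} U13={q1,q2} U14={q3,q5} U15={q7} U23={q8} U45={q6}
C dims 5,6; δ0: rk 5, SNF 1^4·2
Ȟ^0 = (5 − 5) − 0 = 0, so Ȟ^0 ≅ 0
Ȟ^1 = (6 − 0) − 5 = 1 plus torsion [2], so Ȟ^1 ≅ Z ⊕ Z/2
Ȟ^2 = (0 − 0) − 0 = 0, so Ȟ^2 ≅ 0

Ȟ^0 ≅ 0, Ȟ^1 ≅ Z ⊕ Z/2, Ȟ^2 ≅ 0


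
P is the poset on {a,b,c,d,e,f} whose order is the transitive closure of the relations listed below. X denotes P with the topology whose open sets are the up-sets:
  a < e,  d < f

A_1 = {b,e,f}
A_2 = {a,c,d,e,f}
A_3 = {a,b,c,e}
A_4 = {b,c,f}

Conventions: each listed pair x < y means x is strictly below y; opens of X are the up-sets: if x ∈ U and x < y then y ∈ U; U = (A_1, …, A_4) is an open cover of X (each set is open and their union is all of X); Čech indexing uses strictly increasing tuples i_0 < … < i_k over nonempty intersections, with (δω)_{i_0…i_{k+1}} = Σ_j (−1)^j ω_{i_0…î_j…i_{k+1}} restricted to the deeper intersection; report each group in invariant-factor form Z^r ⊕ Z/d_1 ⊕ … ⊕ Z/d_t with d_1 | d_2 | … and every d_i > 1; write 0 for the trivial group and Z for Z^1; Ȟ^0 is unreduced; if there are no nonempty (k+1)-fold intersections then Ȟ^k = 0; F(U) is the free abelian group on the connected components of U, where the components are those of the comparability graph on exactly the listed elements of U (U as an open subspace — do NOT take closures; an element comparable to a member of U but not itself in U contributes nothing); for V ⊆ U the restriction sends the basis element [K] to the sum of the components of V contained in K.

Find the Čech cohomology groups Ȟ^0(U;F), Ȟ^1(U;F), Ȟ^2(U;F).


nonempty intersections:
  A12={e,f} A13={b,e} A14={b,f} A23={a,c,e} A24={c,f} A34={b,c}
  A123={e} A124={f} A134={b} A234={c}
components per intersection:
  A1: {b} {e} {f}
  A2: {a,e} {c} {d,f}
  A3: {a,e} {b} {c}
  A4: {b} {c} {f}
  A12: {e} {f}
  A13: {b} {e}
  A14: {b} {f}
  A23: {a,e} {c}
  A24: {c} {f}
  A34: {b} {c}
  A123: {e}
  A124: {f}
  A134: {b}
  A234: {c}
C dims 12,12,4; δ0: rk 8, SNF 1^8; δ1: rk 4, SNF 1^4
Ȟ^0: (12−8)−0=4 ⇒ Z^4
Ȟ^1: (12−4)−8=0 ⇒ 0
Ȟ^2: (4−0)−4=0 ⇒ 0

Ȟ^0 = Z^4, Ȟ^1 = 0, Ȟ^2 = 0


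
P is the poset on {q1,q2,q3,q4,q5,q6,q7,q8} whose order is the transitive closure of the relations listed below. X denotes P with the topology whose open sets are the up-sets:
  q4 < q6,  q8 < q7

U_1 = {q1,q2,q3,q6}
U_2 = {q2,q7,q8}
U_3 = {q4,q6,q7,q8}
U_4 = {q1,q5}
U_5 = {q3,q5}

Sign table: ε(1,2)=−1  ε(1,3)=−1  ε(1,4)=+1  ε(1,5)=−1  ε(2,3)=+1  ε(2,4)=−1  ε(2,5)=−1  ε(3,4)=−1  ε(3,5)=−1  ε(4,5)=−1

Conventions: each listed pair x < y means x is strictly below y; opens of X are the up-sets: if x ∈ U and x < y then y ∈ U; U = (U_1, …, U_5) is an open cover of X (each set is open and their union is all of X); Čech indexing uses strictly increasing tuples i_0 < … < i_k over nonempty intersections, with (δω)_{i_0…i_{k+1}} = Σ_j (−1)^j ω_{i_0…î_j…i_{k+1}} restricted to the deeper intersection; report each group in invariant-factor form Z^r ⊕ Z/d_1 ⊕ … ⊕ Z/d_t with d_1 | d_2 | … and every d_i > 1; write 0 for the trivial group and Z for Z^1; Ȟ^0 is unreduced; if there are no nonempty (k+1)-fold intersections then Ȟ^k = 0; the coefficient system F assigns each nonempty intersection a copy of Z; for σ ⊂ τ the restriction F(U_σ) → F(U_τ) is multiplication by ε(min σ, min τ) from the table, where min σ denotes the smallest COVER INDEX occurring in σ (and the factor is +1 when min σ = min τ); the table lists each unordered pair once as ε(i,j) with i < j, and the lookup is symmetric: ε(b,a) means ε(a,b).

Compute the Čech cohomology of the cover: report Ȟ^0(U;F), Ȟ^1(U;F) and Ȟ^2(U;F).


Ȟ^0 ≅ Z, Ȟ^1 ≅ Z^2 and Ȟ^2 ≅ 0

cover nerve:
  U12={q2} U13={q6} U14={q1} U15={q3} U23={q7,q8} U45={q5}
C dims 5,6; δ0: rk 4, SNF 1^4
Ȟ^0: (5−4)−0=1 ⇒ Z
Ȟ^1: (6−0)−4=2 ⇒ Z^2
Ȟ^2: (0−0)−0=0 ⇒ 0


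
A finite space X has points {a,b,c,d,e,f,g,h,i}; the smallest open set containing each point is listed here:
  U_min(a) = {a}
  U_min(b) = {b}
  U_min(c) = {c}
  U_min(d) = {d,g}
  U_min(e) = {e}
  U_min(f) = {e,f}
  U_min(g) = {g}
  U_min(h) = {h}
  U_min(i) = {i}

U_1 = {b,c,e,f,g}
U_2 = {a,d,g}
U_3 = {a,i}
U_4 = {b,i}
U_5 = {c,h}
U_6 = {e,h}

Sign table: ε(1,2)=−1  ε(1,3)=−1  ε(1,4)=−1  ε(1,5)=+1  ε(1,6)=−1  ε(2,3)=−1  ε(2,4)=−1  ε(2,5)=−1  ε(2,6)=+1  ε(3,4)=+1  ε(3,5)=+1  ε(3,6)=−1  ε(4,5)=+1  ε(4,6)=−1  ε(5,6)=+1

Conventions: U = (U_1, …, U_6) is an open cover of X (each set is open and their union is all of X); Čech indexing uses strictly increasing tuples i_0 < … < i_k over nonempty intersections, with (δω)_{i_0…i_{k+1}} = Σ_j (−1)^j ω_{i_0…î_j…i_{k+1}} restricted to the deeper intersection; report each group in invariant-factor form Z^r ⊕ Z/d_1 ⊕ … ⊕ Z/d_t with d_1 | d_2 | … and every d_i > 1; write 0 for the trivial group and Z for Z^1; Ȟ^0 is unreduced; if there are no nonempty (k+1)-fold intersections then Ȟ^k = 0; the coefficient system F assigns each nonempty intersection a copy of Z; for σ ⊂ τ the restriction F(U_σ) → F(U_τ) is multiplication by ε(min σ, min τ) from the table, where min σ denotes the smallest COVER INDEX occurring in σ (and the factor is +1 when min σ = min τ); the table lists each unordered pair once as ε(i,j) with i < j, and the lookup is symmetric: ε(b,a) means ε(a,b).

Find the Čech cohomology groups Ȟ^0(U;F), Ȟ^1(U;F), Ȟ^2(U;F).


intersection data:
  U12={g} U14={b} U15={c} U16={e} U23={a} U34={i} U56={h}
C dims 6,7; δ0: rk 6, SNF 1^5·2
Ȟ^0 = (6 − 6) − 0 = 0, so Ȟ^0 ≅ 0
Ȟ^1 = (7 − 0) − 6 = 1 plus torsion [2], so Ȟ^1 ≅ Z ⊕ Z/2
Ȟ^2 = (0 − 0) − 0 = 0, so Ȟ^2 ≅ 0

Ȟ^0 ≅ 0; Ȟ^1 ≅ Z ⊕ Z/2; Ȟ^2 ≅ 0


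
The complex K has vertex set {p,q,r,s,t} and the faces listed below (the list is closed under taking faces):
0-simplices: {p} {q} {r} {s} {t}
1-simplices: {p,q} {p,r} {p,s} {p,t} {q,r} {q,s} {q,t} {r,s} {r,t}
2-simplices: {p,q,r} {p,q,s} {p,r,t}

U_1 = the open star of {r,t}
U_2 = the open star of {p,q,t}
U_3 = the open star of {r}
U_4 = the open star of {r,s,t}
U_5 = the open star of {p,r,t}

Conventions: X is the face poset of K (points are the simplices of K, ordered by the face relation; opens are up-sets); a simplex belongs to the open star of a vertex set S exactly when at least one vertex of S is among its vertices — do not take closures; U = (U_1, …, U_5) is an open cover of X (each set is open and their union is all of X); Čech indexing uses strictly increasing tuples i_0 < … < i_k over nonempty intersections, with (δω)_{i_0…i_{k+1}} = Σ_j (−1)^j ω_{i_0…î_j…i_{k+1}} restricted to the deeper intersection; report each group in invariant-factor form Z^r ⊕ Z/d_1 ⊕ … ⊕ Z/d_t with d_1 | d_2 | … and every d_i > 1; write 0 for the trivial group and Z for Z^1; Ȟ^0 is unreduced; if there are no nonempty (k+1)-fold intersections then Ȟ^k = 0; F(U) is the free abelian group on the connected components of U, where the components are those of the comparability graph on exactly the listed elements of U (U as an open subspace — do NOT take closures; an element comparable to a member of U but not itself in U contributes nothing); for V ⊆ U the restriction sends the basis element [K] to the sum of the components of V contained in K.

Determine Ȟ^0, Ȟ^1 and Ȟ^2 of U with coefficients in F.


nonempty overlaps:
  U1={{r},{t},{p,r},{p,t},{q,r},{q,t},{r,s},{r,t},{p,q,r},{p,r,t}} U2={{p},{q},{t},{p,q},{p,r},{p,s},{p,t},{q,r},{q,s},{q,t},{r,t},{p,q,r},{p,q,s},{p,r,t}} U3={{r},{p,r},{q,r},{r,s},{r,t},{p,q,r},{p,r,t}} U4={{r},{s},{t},{p,r},{p,s},{p,t},{q,r},{q,s},{q,t},{r,s},{r,t},{p,q,r},{p,q,s},{p,r,t}} U5={{p},{r},{t},{p,q},{p,r},{p,s},{p,t},{q,r},{q,t},{r,s},{r,t},{p,q,r},{p,q,s},{p,r,t}}
  U12={{t},{p,r},{p,t},{q,r},{q,t},{r,t},{p,q,r},{p,r,t}} U13={{r},{p,r},{q,r},{r,s},{r,t},{p,q,r},{p,r,t}} U14={{r},{t},{p,r},{p,t},{q,r},{q,t},{r,s},{r,t},{p,q,r},{p,r,t}} U15={{r},{t},{p,r},{p,t},{q,r},{q,t},{r,s},{r,t},{p,q,r},{p,r,t}} U23={{p,r},{q,r},{r,t},{p,q,r},{p,r,t}} U24={{t},{p,r},{p,s},{p,t},{q,r},{q,s},{q,t},{r,t},{p,q,r},{p,q,s},{p,r,t}} U25={{p},{t},{p,q},{p,r},{p,s},{p,t},{q,r},{q,t},{r,t},{p,q,r},{p,q,s},{p,r,t}} U34={{r},{p,r},{q,r},{r,s},{r,t},{p,q,r},{p,r,t}} U35={{r},{p,r},{q,r},{r,s},{r,t},{p,q,r},{p,r,t}} U45={{r},{t},{p,r},{p,s},{p,t},{q,r},{q,t},{r,s},{r,t},{p,q,r},{p,q,s},{p,r,t}}
  U123={{p,r},{q,r},{r,t},{p,q,r},{p,r,t}} U124={{t},{p,r},{p,t},{q,r},{q,t},{r,t},{p,q,r},{p,r,t}} U125={{t},{p,r},{p,t},{q,r},{q,t},{r,t},{p,q,r},{p,r,t}} U134={{r},{p,r},{q,r},{r,s},{r,t},{p,q,r},{p,r,t}} U135={{r},{p,r},{q,r},{r,s},{r,t},{p,q,r},{p,r,t}} U145={{r},{t},{p,r},{p,t},{q,r},{q,t},{r,s},{r,t},{p,q,r},{p,r,t}} U234={{p,r},{q,r},{r,t},{p,q,r},{p,r,t}} U235={{p,r},{q,r},{r,t},{p,q,r},{p,r,t}} U245={{t},{p,r},{p,s},{p,t},{q,r},{q,t},{r,t},{p,q,r},{p,q,s},{p,r,t}} U345={{r},{p,r},{q,r},{r,s},{r,t},{p,q,r},{p,r,t}}
  U1234={{p,r},{q,r},{r,t},{p,q,r},{p,r,t}} U1235={{p,r},{q,r},{r,t},{p,q,r},{p,r,t}} U1245={{t},{p,r},{p,t},{q,r},{q,t},{r,t},{p,q,r},{p,r,t}} U1345={{r},{p,r},{q,r},{r,s},{r,t},{p,q,r},{p,r,t}} U2345={{p,r},{q,r},{r,t},{p,q,r},{p,r,t}}
  U12345={{p,r},{q,r},{r,t},{p,q,r},{p,r,t}}
components per intersection:
  U1: {{r},{t},{p,r},{p,t},{q,r},{q,t},{r,s},{r,t},{p,q,r},{p,r,t}}
  U2: {{p},{q},{t},{p,q},{p,r},{p,s},{p,t},{q,r},{q,s},{q,t},{r,t},{p,q,r},{p,q,s},{p,r,t}}
  U3: {{r},{p,r},{q,r},{r,s},{r,t},{p,q,r},{p,r,t}}
  U4: {{r},{s},{t},{p,r},{p,s},{p,t},{q,r},{q,s},{q,t},{r,s},{r,t},{p,q,r},{p,q,s},{p,r,t}}
  U5: {{p},{r},{t},{p,q},{p,r},{p,s},{p,t},{q,r},{q,t},{r,s},{r,t},{p,q,r},{p,q,s},{p,r,t}}
  U12: {{t},{p,r},{p,t},{q,r},{q,t},{r,t},{p,q,r},{p,r,t}}
  U13: {{r},{p,r},{q,r},{r,s},{r,t},{p,q,r},{p,r,t}}
  U14: {{r},{t},{p,r},{p,t},{q,r},{q,t},{r,s},{r,t},{p,q,r},{p,r,t}}
  U15: {{r},{t},{p,r},{p,t},{q,r},{q,t},{r,s},{r,t},{p,q,r},{p,r,t}}
  U23: {{p,r},{q,r},{r,t},{p,q,r},{p,r,t}}
  U24: {{t},{p,r},{p,t},{q,r},{q,t},{r,t},{p,q,r},{p,r,t}} {{p,s},{q,s},{p,q,s}}
  U25: {{p},{t},{p,q},{p,r},{p,s},{p,t},{q,r},{q,t},{r,t},{p,q,r},{p,q,s},{p,r,t}}
  U34: {{r},{p,r},{q,r},{r,s},{r,t},{p,q,r},{p,r,t}}
  U35: {{r},{p,r},{q,r},{r,s},{r,t},{p,q,r},{p,r,t}}
  U45: {{r},{t},{p,r},{p,t},{q,r},{q,t},{r,s},{r,t},{p,q,r},{p,r,t}} {{p,s},{p,q,s}}
  U123: {{p,r},{q,r},{r,t},{p,q,r},{p,r,t}}
  U124: {{t},{p,r},{p,t},{q,r},{q,t},{r,t},{p,q,r},{p,r,t}}
  U125: {{t},{p,r},{p,t},{q,r},{q,t},{r,t},{p,q,r},{p,r,t}}
  U134: {{r},{p,r},{q,r},{r,s},{r,t},{p,q,r},{p,r,t}}
  U135: {{r},{p,r},{q,r},{r,s},{r,t},{p,q,r},{p,r,t}}
  U145: {{r},{t},{p,r},{p,t},{q,r},{q,t},{r,s},{r,t},{p,q,r},{p,r,t}}
  U234: {{p,r},{q,r},{r,t},{p,q,r},{p,r,t}}
  U235: {{p,r},{q,r},{r,t},{p,q,r},{p,r,t}}
  U245: {{t},{p,r},{p,t},{q,r},{q,t},{r,t},{p,q,r},{p,r,t}} {{p,s},{p,q,s}}
  U345: {{r},{p,r},{q,r},{r,s},{r,t},{p,q,r},{p,r,t}}
  U1234: {{p,r},{q,r},{r,t},{p,q,r},{p,r,t}}
  U1235: {{p,r},{q,r},{r,t},{p,q,r},{p,r,t}}
  U1245: {{t},{p,r},{p,t},{q,r},{q,t},{r,t},{p,q,r},{p,r,t}}
  U1345: {{r},{p,r},{q,r},{r,s},{r,t},{p,q,r},{p,r,t}}
  U2345: {{p,r},{q,r},{r,t},{p,q,r},{p,r,t}}
  U12345: {{p,r},{q,r},{r,t},{p,q,r},{p,r,t}}
C dims 5,12,11,5; δ0: rk 4, SNF 1^4; δ1: rk 7, SNF 1^7; δ2: rk 4, SNF 1^4
degree 0: 5−4−0 = 1 → Ȟ^0 ≅ Z
degree 1: 12−7−4 = 1 → Ȟ^1 ≅ Z
degree 2: 11−4−7 = 0 → Ȟ^2 ≅ 0

Ȟ^0(U;F) ≅ Z, Ȟ^1(U;F) ≅ Z, Ȟ^2(U;F) ≅ 0


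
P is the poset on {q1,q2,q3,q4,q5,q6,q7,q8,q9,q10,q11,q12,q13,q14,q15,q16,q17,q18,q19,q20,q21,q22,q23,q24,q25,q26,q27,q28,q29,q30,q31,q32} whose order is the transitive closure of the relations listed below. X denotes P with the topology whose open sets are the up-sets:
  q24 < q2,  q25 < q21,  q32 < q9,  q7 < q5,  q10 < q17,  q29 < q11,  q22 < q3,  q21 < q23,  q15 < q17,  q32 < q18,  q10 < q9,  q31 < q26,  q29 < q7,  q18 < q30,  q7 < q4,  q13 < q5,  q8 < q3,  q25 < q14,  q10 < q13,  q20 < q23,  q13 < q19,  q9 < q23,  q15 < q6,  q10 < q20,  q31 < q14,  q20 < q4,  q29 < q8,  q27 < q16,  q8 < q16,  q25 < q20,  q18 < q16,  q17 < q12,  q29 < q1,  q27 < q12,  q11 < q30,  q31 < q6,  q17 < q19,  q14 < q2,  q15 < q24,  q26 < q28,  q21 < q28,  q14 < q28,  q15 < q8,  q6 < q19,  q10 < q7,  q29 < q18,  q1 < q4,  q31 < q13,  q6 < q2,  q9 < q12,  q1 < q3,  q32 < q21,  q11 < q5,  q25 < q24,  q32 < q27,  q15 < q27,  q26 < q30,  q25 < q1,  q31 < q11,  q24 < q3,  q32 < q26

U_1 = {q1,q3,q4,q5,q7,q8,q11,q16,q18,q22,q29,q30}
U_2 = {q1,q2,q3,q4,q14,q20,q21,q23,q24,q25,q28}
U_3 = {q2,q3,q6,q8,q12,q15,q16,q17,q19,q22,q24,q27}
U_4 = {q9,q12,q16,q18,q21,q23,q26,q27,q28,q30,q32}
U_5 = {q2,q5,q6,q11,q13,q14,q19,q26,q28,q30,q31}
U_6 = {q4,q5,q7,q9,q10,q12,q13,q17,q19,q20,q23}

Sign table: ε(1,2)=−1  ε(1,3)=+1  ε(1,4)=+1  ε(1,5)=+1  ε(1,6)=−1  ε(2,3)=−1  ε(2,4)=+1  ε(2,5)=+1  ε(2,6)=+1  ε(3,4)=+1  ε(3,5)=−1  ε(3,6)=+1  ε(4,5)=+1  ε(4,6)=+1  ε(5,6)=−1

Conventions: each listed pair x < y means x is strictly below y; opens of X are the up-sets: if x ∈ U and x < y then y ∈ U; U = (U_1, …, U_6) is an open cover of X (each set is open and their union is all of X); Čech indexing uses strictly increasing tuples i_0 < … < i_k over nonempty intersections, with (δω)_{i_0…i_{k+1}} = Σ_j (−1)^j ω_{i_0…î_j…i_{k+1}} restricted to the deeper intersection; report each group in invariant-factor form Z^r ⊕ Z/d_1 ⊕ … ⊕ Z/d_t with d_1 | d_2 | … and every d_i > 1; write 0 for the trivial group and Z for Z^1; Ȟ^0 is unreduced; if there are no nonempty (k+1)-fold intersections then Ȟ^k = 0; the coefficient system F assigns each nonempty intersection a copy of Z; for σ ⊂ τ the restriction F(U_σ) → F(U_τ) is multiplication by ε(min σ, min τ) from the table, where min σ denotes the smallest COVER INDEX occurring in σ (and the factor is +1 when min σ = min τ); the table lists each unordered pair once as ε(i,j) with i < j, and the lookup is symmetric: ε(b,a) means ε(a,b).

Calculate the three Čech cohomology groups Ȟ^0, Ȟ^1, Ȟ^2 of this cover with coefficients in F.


cover nerve:
  U12={q1,q3,q4} U13={q3,q8,q16,q22} U14={q16,q18,q30} U15={q5,q11,q30} U16={q4,q5,q7} U23={q2,q3,q24} U24={q21,q23,q28} U25={q2,q14,q28} U26={q4,q20,q23} U34={q12,q16,q27} U35={q2,q6,q19} U36={q12,q17,q19} U45={q26,q28,q30} U46={q9,q12,q23} U56={q5,q13,q19}
  U123={q3} U126={q4} U134={q16} U145={q30} U156={q5} U235={q2} U245={q28} U246={q23} U346={q12} U356={q19}
C dims 6,15,10; δ0: rk 6, SNF 1^5·2; δ1: rk 9, SNF 1^9
Ȟ^0: (6−6)−0=0 ⇒ 0
Ȟ^1: (15−9)−6=0 plus torsion [2] ⇒ Z/2
Ȟ^2: (10−0)−9=1 ⇒ Z

Ȟ^0 ≅ 0,  Ȟ^1 ≅ Z/2,  Ȟ^2 ≅ Z


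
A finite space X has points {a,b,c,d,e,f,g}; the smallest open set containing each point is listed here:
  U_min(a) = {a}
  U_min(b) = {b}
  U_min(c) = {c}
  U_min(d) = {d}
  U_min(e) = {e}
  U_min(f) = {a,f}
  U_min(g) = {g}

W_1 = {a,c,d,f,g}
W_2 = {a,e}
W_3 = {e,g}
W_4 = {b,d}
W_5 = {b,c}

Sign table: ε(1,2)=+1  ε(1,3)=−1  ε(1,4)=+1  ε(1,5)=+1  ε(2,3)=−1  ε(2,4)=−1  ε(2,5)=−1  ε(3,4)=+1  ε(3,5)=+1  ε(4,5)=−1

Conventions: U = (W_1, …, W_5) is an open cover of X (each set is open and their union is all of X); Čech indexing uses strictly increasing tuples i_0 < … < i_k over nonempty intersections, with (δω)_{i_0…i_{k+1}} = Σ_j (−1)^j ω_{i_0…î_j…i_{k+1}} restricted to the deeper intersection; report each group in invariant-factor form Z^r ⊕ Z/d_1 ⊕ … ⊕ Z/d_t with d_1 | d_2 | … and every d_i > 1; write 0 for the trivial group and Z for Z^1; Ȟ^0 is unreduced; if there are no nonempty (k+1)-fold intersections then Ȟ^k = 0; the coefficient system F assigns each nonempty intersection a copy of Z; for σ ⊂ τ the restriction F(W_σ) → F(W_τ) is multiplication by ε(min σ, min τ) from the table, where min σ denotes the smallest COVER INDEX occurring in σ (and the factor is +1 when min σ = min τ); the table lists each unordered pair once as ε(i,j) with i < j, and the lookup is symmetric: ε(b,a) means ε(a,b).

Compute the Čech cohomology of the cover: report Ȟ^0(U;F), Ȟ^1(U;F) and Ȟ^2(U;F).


nerve simplices:
  W12={a} W13={g} W14={d} W15={c} W23={e} W45={b}
C dims 5,6; δ0: rk 5, SNF 1^4·2
degree 0: 5−5−0 = 0 → Ȟ^0 ≅ 0
degree 1: 6−0−5 = 1 plus torsion [2] → Ȟ^1 ≅ Z ⊕ Z/2
degree 2: 0−0−0 = 0 → Ȟ^2 ≅ 0

Ȟ^0 = 0,  Ȟ^1 = Z ⊕ Z/2,  Ȟ^2 = 0


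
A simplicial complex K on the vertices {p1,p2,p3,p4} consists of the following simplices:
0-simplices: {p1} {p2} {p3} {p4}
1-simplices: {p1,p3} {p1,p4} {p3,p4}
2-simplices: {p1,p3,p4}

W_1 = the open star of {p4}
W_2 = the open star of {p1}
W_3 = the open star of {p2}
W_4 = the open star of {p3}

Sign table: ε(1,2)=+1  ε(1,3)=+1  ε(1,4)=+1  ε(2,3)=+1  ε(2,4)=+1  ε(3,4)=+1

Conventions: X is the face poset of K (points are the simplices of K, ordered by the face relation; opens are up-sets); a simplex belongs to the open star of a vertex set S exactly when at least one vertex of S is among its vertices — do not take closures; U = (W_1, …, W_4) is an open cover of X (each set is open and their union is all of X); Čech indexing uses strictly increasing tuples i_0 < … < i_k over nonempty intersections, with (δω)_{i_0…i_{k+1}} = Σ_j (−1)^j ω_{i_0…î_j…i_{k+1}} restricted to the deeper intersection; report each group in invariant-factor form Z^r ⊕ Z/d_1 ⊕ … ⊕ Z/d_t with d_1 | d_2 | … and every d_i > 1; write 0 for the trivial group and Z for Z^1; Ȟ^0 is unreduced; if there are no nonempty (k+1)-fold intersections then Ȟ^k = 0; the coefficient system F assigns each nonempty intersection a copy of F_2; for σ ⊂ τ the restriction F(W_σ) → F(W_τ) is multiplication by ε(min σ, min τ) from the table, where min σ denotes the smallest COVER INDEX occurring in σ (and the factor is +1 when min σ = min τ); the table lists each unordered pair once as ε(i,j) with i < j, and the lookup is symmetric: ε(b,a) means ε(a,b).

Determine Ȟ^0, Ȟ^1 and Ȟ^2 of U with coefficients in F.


intersection data:
  W1={{p4},{p1,p4},{p3,p4},{p1,p3,p4}} W2={{p1},{p1,p3},{p1,p4},{p1,p3,p4}} W3={{p2}} W4={{p3},{p1,p3},{p3,p4},{p1,p3,p4}}
  W12={{p1,p4},{p1,p3,p4}} W14={{p3,p4},{p1,p3,p4}} W24={{p1,p3},{p1,p3,p4}}
  W124={{p1,p3,p4}}
C dims 4,3,1; δ0: rk_F2 2; δ1: rk_F2 1
Ȟ^0 = (4 − 2) − 0 = 2, so Ȟ^0 ≅ Z/2 ⊕ Z/2
Ȟ^1 = (3 − 1) − 2 = 0, so Ȟ^1 ≅ 0
Ȟ^2 = (1 − 0) − 1 = 0, so Ȟ^2 ≅ 0

Ȟ^0(U;F) ≅ Z/2 ⊕ Z/2; Ȟ^1(U;F) ≅ 0; Ȟ^2(U;F) ≅ 0


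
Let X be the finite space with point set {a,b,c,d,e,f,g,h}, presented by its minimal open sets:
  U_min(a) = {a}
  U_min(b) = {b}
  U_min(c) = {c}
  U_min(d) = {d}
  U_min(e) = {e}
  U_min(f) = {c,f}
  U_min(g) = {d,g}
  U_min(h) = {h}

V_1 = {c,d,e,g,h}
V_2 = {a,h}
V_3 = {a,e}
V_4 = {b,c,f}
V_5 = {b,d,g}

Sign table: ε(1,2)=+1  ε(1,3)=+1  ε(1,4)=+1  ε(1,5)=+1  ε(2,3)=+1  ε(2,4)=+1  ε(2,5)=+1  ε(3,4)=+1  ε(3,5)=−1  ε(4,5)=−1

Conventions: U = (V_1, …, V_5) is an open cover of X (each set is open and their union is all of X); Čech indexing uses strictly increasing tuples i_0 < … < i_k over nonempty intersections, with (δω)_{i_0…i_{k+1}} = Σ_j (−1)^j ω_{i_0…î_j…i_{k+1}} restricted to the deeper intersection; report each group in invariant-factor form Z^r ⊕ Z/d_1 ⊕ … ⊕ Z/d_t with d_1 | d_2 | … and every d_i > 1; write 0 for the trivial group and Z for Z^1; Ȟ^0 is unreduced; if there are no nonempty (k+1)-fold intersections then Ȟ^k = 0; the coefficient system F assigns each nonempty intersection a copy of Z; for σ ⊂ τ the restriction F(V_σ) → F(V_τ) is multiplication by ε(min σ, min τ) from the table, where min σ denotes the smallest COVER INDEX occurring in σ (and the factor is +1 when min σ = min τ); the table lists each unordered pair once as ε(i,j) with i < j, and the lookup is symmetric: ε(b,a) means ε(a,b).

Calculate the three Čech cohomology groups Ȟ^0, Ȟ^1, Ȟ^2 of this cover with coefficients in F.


Ȟ^0 = 0, Ȟ^1 = Z ⊕ Z/2, Ȟ^2 = 0

nerve of the cover:
  V12={h} V13={e} V14={c} V15={d,g} V23={a} V45={b}
C dims 5,6; δ0: rk 5, SNF 1^4·2
Ȟ^0 = (5 − 5) − 0 = 0, so Ȟ^0 ≅ 0
Ȟ^1 = (6 − 0) − 5 = 1 plus torsion [2], so Ȟ^1 ≅ Z ⊕ Z/2
Ȟ^2 = (0 − 0) − 0 = 0, so Ȟ^2 ≅ 0


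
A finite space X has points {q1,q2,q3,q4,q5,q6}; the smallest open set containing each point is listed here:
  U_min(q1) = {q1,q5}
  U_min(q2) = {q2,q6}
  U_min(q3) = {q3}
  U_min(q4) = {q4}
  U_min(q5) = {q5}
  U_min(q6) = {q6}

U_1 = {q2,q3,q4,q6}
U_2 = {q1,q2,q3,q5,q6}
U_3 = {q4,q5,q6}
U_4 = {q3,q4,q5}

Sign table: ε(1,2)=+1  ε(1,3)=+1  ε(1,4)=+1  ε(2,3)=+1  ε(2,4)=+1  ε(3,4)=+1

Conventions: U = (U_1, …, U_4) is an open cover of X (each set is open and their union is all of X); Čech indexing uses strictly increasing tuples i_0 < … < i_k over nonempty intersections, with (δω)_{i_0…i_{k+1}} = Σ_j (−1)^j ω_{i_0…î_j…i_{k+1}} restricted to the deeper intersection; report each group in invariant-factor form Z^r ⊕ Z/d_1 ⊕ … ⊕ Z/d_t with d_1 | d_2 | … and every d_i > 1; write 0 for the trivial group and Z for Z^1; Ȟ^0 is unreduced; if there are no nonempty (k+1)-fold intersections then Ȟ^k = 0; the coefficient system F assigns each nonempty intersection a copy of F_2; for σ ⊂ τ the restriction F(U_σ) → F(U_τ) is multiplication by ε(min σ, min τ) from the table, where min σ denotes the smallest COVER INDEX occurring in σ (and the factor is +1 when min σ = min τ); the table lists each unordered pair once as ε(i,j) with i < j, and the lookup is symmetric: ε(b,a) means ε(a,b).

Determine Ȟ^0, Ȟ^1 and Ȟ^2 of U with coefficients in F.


nonempty overlaps:
  U12={q2,q3,q6} U13={q4,q6} U14={q3,q4} U23={q5,q6} U24={q3,q5} U34={q4,q5}
  U123={q6} U124={q3} U134={q4} U234={q5}
C dims 4,6,4; δ0: rk_F2 3; δ1: rk_F2 3
degree 0: 4−3−0 = 1 → Ȟ^0 ≅ Z/2
degree 1: 6−3−3 = 0 → Ȟ^1 ≅ 0
degree 2: 4−0−3 = 1 → Ȟ^2 ≅ Z/2

Ȟ^0 ≅ Z/2; Ȟ^1 ≅ 0; Ȟ^2 ≅ Z/2


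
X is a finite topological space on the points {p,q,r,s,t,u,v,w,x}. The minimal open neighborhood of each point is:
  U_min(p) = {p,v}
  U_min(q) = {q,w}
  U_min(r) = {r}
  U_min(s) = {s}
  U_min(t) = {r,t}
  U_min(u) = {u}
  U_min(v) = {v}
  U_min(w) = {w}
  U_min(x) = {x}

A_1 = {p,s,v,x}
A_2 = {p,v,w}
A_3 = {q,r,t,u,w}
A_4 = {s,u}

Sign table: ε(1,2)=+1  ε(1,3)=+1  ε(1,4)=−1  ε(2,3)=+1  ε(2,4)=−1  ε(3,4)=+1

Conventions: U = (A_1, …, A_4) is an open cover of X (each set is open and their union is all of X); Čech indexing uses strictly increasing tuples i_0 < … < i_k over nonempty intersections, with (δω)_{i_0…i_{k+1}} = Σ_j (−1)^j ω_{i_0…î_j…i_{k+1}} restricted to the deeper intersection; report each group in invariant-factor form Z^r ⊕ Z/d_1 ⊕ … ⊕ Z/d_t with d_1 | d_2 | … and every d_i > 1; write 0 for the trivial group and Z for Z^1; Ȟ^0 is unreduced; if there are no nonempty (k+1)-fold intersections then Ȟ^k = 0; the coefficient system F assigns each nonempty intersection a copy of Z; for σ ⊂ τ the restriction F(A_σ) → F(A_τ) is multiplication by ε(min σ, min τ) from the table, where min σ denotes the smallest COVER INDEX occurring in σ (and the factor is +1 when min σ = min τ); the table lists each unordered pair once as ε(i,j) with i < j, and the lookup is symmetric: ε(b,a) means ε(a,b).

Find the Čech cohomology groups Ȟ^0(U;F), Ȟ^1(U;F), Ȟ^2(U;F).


Ȟ^0 ≅ 0, Ȟ^1 ≅ Z/2 and Ȟ^2 ≅ 0

nonempty intersections:
  A12={p,v} A14={s} A23={w} A34={u}
C dims 4,4; δ0: rk 4, SNF 1^3·2
Ȟ^0: (4−4)−0=0 ⇒ 0
Ȟ^1: (4−0)−4=0 plus torsion [2] ⇒ Z/2
Ȟ^2: (0−0)−0=0 ⇒ 0


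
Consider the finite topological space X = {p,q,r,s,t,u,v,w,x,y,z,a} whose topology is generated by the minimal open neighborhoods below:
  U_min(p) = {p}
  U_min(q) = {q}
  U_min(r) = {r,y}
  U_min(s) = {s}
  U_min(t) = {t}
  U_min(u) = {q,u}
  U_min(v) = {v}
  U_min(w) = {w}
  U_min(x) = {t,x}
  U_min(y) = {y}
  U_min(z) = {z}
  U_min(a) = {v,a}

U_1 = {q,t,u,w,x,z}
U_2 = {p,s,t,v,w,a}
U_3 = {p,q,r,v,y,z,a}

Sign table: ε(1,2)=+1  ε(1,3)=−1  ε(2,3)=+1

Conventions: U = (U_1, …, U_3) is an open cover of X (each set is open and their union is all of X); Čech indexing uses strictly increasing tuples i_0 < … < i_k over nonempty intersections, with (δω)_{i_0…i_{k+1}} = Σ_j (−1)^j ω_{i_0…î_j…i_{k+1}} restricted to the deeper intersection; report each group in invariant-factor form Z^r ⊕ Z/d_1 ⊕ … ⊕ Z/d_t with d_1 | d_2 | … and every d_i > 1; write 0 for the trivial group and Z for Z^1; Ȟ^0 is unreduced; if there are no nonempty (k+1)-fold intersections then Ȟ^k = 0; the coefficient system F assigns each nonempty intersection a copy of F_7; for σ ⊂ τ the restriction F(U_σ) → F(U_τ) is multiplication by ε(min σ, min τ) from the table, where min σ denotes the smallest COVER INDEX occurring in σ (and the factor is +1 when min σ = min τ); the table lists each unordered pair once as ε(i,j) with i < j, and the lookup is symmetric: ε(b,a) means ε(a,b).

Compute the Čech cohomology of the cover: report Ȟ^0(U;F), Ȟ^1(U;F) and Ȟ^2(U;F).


Ȟ^0(U;F) ≅ 0; Ȟ^1(U;F) ≅ 0; Ȟ^2(U;F) ≅ 0

nonempty overlaps:
  U12={t,w} U13={q,z} U23={p,v,a}
C dims 3,3; δ0: rk_F7 3
degree 0: 3−3−0 = 0 → Ȟ^0 ≅ 0
degree 1: 3−0−3 = 0 → Ȟ^1 ≅ 0
degree 2: 0−0−0 = 0 → Ȟ^2 ≅ 0


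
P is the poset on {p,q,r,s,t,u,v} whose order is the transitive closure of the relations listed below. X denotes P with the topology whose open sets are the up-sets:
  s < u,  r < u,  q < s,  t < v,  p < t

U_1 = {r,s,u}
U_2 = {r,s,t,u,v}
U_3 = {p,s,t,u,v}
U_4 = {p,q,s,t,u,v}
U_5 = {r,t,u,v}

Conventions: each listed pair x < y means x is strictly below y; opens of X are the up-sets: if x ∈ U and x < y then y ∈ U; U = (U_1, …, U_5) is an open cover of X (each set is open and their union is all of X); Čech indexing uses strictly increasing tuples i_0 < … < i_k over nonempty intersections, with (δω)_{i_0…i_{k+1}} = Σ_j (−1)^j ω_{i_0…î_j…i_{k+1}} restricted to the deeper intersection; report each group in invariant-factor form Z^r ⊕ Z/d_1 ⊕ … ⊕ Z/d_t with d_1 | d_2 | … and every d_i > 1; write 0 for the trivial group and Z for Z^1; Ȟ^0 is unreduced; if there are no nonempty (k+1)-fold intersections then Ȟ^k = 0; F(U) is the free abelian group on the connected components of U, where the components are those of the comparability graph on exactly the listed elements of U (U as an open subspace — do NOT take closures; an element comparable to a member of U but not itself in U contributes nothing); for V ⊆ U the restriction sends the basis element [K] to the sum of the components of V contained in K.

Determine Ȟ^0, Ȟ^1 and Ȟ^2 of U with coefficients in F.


Ȟ^0(U;F) ≅ Z^2, Ȟ^1(U;F) ≅ 0 and Ȟ^2(U;F) ≅ 0

cover nerve:
  U12={r,s,u} U13={s,u} U14={s,u} U15={r,u} U23={s,t,u,v} U24={s,t,u,v} U25={r,t,u,v} U34={p,s,t,u,v} U35={t,u,v} U45={t,u,v}
  U123={s,u} U124={s,u} U125={r,u} U134={s,u} U135={u} U145={u} U234={s,t,u,v} U235={t,u,v} U245={t,u,v} U345={t,u,v}
  U1234={s,u} U1235={u} U1245={u} U1345={u} U2345={t,u,v}
  U12345={u}
components per intersection:
  U1: {r,s,u}
  U2: {r,s,u} {t,v}
  U3: {p,t,v} {s,u}
  U4: {p,t,v} {q,s,u}
  U5: {r,u} {t,v}
  U12: {r,s,u}
  U13: {s,u}
  U14: {s,u}
  U15: {r,u}
  U23: {s,u} {t,v}
  U24: {s,u} {t,v}
  U25: {r,u} {t,v}
  U34: {p,t,v} {s,u}
  U35: {t,v} {u}
  U45: {t,v} {u}
  U123: {s,u}
  U124: {s,u}
  U125: {r,u}
  U134: {s,u}
  U135: {u}
  U145: {u}
  U234: {s,u} {t,v}
  U235: {t,v} {u}
  U245: {t,v} {u}
  U345: {t,v} {u}
  U1234: {s,u}
  U1235: {u}
  U1245: {u}
  U1345: {u}
  U2345: {t,v} {u}
  U12345: {u}
C dims 9,16,14,6; δ0: rk 7, SNF 1^7; δ1: rk 9, SNF 1^9; δ2: rk 5, SNF 1^5
Ȟ^0: (9−7)−0=2 ⇒ Z^2
Ȟ^1: (16−9)−7=0 ⇒ 0
Ȟ^2: (14−5)−9=0 ⇒ 0
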